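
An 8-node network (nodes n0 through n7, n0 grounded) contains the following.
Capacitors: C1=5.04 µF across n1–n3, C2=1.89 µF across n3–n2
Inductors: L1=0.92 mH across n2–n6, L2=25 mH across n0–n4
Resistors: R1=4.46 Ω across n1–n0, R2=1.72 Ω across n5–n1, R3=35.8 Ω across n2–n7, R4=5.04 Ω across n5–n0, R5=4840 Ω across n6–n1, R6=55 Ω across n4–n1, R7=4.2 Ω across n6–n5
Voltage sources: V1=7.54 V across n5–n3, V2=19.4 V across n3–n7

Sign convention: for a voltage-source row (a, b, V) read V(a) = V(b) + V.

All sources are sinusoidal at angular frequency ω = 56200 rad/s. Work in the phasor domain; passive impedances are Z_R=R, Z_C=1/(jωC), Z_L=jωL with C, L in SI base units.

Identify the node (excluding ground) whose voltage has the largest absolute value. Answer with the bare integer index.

7

Apply KCL at each of the 7 non-ground nodes and solve the resulting linear system.
Node n1: branches {C1, R1, R2, R5, R6} → V_1 = -0.5121-1.248j
Node n2: branches {L1, R3, C2} → V_2 = -10.30+6.369j
Node n3: branches {C1, C2, V1, V2} → V_3 = -6.957+1.409j
Node n4: branches {L2, R6} → V_4 = -0.4625-1.267j
Node n5: branches {R2, R4, R7, V1} → V_5 = 0.5832+1.409j
Node n6: branches {L1, R5, R7} → V_6 = 0.9111+2.317j
Node n7: branches {R3, V2} → V_7 = -26.36+1.409j
Source currents: i(V1)=-0.6744-1.609j, i(V2)=-0.4484-0.1385j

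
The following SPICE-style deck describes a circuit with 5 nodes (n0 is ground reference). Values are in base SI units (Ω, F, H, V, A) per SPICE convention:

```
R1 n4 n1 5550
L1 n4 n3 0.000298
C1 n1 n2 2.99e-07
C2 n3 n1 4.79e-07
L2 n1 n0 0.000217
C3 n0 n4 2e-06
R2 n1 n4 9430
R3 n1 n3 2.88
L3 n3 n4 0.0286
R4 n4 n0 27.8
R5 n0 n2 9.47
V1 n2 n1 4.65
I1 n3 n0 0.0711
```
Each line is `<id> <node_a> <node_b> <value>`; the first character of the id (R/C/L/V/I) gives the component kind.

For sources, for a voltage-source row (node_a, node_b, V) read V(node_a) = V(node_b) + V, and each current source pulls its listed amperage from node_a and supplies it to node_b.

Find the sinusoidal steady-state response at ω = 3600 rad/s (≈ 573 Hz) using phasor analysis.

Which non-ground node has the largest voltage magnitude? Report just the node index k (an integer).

2

MNA unknowns: 4 node voltages V₁..V_4 plus 1 source current (V1)
R1: Y=0.0001802+0.000j on G[4,1]
L1: Y=0.000-0.9321j on G[4,3]
C1: Y=0.000+0.001076j on G[1,2]
C2: Y=0.000+0.001724j on G[3,1]
L2: Y=0.000-1.280j on G[1,0]
C3: Y=0.000+0.007200j on G[0,4]
R2: Y=0.0001060+0.000j on G[1,4]
R3: Y=0.3472+0.000j on G[1,3]
L3: Y=0.000-0.009713j on G[3,4]
R4: Y=0.03597+0.000j on G[4,0]
R5: Y=0.1056+0.000j on G[0,2]
V1: row V2−V1=4.65, i_V1 at 2,1
I1: z[3]−=0.0711, z[0]+=0.0711
solve → V1=-0.04754-0.4303j, V2=4.602-0.4303j, V3=-0.2338-0.3850j, V4=-0.2502-0.3783j
aux → i_V1=-0.4860+0.04043j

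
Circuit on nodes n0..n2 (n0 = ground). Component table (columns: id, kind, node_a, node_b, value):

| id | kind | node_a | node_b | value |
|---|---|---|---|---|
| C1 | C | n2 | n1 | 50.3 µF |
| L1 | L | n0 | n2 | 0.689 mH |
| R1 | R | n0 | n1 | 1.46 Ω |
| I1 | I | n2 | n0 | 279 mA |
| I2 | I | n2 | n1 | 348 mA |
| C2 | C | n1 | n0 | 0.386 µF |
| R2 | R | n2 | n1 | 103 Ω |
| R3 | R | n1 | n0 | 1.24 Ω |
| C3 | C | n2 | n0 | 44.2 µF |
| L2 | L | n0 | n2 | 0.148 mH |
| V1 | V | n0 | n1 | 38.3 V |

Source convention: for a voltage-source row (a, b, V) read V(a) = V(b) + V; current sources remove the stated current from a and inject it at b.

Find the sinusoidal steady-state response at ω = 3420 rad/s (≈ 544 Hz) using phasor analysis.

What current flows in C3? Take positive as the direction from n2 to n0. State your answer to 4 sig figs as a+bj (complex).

0.07494+0.4792j A

Apply KCL at each of the 2 non-ground nodes and solve the resulting linear system.
Node n1: branches {C1, R1, I2, C2, R2, R3, V1} → V_1 = -38.30+0.000j
Node n2: branches {C1, L1, I1, I2, R2, C3, L2} → V_2 = 3.170-0.4958j
Source currents: i(V1)=-57.96-7.180j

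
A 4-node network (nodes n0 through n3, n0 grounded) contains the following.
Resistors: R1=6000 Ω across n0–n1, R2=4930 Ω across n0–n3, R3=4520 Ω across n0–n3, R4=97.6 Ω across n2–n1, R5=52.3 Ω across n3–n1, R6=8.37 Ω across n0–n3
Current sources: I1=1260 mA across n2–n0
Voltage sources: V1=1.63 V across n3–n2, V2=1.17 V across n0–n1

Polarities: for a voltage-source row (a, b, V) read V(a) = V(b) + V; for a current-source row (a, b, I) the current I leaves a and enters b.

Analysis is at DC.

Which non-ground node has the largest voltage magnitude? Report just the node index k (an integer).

2

MNA unknowns: 3 node voltages V₁..V_3 plus 2 source currents (V1, V2)
R1: Y=0.0001667 on G[0,1]
R2: Y=0.0002028 on G[0,3]
R3: Y=0.0002212 on G[0,3]
R4: Y=0.01025 on G[2,1]
R5: Y=0.01912 on G[3,1]
I1: z[2]−=1.26, z[0]+=1.26
R6: Y=0.1195 on G[0,3]
V1: row V3−V2=1.63, i_V1 at 3,2
V2: row V0−V1=1.17, i_V2 at 0,1
solve → V1=-1.170, V2=-10.19, V3=-8.560
aux → i_V1=1.168, i_V2=0.2335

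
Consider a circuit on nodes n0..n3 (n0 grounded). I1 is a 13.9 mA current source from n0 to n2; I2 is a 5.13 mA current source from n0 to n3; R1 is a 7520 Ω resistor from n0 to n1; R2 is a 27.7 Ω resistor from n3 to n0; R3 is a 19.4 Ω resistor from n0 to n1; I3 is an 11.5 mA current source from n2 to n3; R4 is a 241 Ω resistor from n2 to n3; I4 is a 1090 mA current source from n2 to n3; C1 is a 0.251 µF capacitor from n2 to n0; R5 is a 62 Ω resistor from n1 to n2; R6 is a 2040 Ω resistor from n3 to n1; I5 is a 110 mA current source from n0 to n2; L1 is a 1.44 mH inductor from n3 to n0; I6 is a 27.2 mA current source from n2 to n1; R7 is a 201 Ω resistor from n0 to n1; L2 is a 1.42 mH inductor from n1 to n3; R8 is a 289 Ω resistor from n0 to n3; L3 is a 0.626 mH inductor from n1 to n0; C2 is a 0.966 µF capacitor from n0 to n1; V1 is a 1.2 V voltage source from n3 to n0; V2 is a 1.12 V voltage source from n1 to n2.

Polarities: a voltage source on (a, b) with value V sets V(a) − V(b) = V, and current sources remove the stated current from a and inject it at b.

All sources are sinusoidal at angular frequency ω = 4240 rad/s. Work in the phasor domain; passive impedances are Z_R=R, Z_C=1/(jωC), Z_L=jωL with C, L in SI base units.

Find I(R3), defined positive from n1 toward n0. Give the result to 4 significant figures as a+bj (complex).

Element admittances at ω=4240 rad/s:
  I1: injects 0.0139 A into n2 (from n0)
  I2: injects 0.00513 A into n3 (from n0)
  Y(R1) = 0.0001330+0.000j S between n0,n1
  Y(R2) = 0.03610+0.000j S between n3,n0
  Y(R3) = 0.05155+0.000j S between n0,n1
  I3: injects 0.0115 A into n3 (from n2)
  Y(R4) = 0.004149+0.000j S between n2,n3
  I4: injects 1.09 A into n3 (from n2)
  Y(C1) = 0.000+0.001064j S between n2,n0
  Y(R5) = 0.01613+0.000j S between n1,n2
  Y(R6) = 0.0004902+0.000j S between n3,n1
  I5: injects 0.11 A into n2 (from n0)
  Y(L1) = 0.000-0.1638j S between n3,n0
  I6: injects 0.0272 A into n1 (from n2)
  Y(R7) = 0.004975+0.000j S between n0,n1
  Y(L2) = 0.000-0.1661j S between n1,n3
  Y(R8) = 0.003460+0.000j S between n0,n3
  Y(L3) = 0.000-0.3768j S between n1,n0
  Y(C2) = 0.000+0.004096j S between n0,n1
  V1: constraint V(n3)−V(n0) = 1.2
  V2: constraint V(n1)−V(n2) = 1.12
Assemble and solve the 5×5 MNA system:
  V(n1)=0.1613-1.818j  V(n2)=-0.9587-1.818j  V(n3)=1.200+0.000j
  i(V1)=0.7478+0.3606j  i(V2)=0.9797-0.008562j

0.008313-0.09369j A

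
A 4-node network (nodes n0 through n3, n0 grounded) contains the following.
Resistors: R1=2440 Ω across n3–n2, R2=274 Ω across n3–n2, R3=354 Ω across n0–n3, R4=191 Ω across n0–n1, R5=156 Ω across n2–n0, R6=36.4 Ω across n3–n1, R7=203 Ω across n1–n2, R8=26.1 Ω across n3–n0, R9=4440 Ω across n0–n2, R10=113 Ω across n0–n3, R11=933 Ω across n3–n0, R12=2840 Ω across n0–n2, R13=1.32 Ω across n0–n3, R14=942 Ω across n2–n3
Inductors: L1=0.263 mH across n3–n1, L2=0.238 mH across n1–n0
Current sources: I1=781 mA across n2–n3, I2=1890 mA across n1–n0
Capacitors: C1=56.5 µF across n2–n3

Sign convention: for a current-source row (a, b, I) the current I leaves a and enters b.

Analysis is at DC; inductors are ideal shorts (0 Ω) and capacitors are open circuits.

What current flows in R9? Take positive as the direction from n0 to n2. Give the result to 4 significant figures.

Element admittances at DC:
  Y(R1) = 0.0004098 S between n3,n2
  Y(R2) = 0.003650 S between n3,n2
  L1: short n3↔n1 (DC inductor)
  Y(R3) = 0.002825 S between n0,n3
  I1: injects 0.781 A into n3 (from n2)
  Y(R4) = 0.005236 S between n0,n1
  L2: short n1↔n0 (DC inductor)
  Y(R5) = 0.006410 S between n2,n0
  Y(R6) = 0.02747 S between n3,n1
  Y(R7) = 0.004926 S between n1,n2
  Y(R8) = 0.03831 S between n3,n0
  Y(R9) = 0.0002252 S between n0,n2
  Y(C1) = 0.000 S between n2,n3
  Y(R10) = 0.008850 S between n0,n3
  Y(R11) = 0.001072 S between n3,n0
  Y(R12) = 0.0003521 S between n0,n2
  Y(R13) = 0.7576 S between n0,n3
  Y(R14) = 0.001062 S between n2,n3
  I2: injects 1.89 A into n0 (from n1)
Assemble and solve the 5×5 MNA system:
  V(n1)=0.000  V(n2)=-45.85  V(n3)=0.000
  i(L1)=0.5462  i(L2)=-1.570

0.01033 A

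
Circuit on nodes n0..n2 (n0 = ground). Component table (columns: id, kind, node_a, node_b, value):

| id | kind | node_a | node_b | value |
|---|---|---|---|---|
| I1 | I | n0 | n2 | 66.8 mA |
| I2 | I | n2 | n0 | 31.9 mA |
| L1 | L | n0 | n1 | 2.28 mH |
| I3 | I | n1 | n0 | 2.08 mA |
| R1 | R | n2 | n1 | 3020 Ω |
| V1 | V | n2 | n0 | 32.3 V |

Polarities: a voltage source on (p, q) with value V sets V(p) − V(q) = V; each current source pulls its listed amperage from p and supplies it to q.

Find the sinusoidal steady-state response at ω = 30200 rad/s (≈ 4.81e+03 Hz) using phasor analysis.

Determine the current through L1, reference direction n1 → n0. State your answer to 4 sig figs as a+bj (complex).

MNA unknowns: 2 node voltages V₁..V_2 plus 1 source current (V1)
I1: z[0]−=0.0668, z[2]+=0.0668
I2: z[2]−=0.0319, z[0]+=0.0319
L1: Y=0.000-0.01452j on G[0,1]
I3: z[1]−=0.00208, z[0]+=0.00208
R1: Y=0.0003311+0.000j on G[2,1]
V1: row V2−V0=32.3, i_V1 at 2,0
solve → V1=0.01352+0.5929j, V2=32.30+0.000j
aux → i_V1=0.02421+0.0001963j

0.008611-0.0001963j A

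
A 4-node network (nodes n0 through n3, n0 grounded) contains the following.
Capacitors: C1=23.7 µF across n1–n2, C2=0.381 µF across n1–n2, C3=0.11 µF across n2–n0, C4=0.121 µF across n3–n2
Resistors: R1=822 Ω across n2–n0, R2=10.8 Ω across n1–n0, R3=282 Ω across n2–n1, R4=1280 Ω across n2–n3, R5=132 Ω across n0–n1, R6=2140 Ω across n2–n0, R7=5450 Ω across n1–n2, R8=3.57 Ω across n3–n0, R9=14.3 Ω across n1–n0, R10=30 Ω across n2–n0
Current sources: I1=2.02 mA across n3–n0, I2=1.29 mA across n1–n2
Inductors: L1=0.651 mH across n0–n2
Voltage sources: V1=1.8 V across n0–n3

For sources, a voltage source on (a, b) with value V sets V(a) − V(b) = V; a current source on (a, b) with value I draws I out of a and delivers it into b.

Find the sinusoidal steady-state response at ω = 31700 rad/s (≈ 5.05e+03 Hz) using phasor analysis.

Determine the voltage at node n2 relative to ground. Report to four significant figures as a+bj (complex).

Element admittances at ω=31700 rad/s:
  Y(C1) = 0.000+0.7513j S between n1,n2
  Y(R1) = 0.001217+0.000j S between n2,n0
  Y(R2) = 0.09259+0.000j S between n1,n0
  Y(C2) = 0.000+0.01208j S between n1,n2
  I1: injects 0.00202 A into n0 (from n3)
  Y(R3) = 0.003546+0.000j S between n2,n1
  Y(R4) = 0.0007813+0.000j S between n2,n3
  I2: injects 0.00129 A into n2 (from n1)
  Y(L1) = 0.000-0.04846j S between n0,n2
  Y(C3) = 0.000+0.003487j S between n2,n0
  Y(R5) = 0.007576+0.000j S between n0,n1
  Y(R6) = 0.0004673+0.000j S between n2,n0
  Y(R7) = 0.0001835+0.000j S between n1,n2
  Y(C4) = 0.000+0.003836j S between n3,n2
  Y(R8) = 0.2801+0.000j S between n3,n0
  Y(R9) = 0.06993+0.000j S between n1,n0
  Y(R10) = 0.03333+0.000j S between n2,n0
  V1: constraint V(n0)−V(n3) = 1.8
Assemble and solve the 4×4 MNA system:
  V(n1)=0.001782-0.03433j  V(n2)=-0.005858-0.03646j  V(n3)=-1.800+0.000j
  i(V1)=-0.5037-0.006853j

-0.005858-0.03646j V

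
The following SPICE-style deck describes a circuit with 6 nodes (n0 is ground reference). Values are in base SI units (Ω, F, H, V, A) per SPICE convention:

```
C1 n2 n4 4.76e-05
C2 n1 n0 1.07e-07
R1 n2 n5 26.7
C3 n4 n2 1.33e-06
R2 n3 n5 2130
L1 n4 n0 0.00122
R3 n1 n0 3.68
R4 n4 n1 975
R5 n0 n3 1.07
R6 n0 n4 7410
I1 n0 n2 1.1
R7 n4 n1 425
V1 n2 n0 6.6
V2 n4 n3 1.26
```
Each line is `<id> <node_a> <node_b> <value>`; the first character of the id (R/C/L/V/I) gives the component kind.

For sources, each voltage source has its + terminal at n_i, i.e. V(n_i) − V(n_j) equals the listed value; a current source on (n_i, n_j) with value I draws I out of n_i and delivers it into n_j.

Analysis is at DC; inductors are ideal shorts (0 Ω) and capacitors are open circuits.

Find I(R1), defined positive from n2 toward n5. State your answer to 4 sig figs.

MNA unknowns: 5 node voltages V₁..V_5 plus 3 source currents (L1, V1, V2)
C1: Y=0.000 on G[2,4]
C2: Y=0.000 on G[1,0]
R1: Y=0.03745 on G[2,5]
C3: Y=0.000 on G[4,2]
R2: Y=0.0004695 on G[3,5]
L1: row V4−V0=0, i_L1 at 4,0
R3: Y=0.2717 on G[1,0]
R4: Y=0.001026 on G[4,1]
R5: Y=0.9346 on G[0,3]
R6: Y=0.0001350 on G[0,4]
I1: z[0]−=1.1, z[2]+=1.1
R7: Y=0.002353 on G[4,1]
V1: row V2−V0=6.6, i_V1 at 2,0
V2: row V4−V3=1.26, i_V2 at 4,3
solve → V1=0.000, V2=6.600, V3=-1.260, V4=0.000, V5=6.503
aux → i_L1=1.181, i_V1=1.096, i_V2=-1.181

0.003644 A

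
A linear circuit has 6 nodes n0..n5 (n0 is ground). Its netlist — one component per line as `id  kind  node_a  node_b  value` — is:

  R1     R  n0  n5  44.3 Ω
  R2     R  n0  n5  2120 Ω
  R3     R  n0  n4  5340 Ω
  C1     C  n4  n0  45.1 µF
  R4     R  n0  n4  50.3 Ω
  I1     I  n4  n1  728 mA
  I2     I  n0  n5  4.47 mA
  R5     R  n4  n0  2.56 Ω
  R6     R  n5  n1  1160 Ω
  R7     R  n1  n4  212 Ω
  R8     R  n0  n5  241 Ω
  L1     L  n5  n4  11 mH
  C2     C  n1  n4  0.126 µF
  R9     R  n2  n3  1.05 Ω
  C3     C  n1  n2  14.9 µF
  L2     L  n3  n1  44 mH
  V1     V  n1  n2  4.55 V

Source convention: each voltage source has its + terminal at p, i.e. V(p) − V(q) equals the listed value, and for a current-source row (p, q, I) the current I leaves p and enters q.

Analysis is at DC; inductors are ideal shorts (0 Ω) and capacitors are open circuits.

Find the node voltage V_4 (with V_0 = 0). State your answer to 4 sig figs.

0.01021 V

MNA unknowns: 5 node voltages V₁..V_5 plus 3 source currents (L1, L2, V1)
R1: Y=0.02257 on G[0,5]
R2: Y=0.0004717 on G[0,5]
R3: Y=0.0001873 on G[0,4]
C1: Y=0.000 on G[4,0]
R4: Y=0.01988 on G[0,4]
I1: z[4]−=0.728, z[1]+=0.728
I2: z[0]−=0.00447, z[5]+=0.00447
R5: Y=0.3906 on G[4,0]
R6: Y=0.0008621 on G[5,1]
R7: Y=0.004717 on G[1,4]
R8: Y=0.004149 on G[0,5]
L1: row V5−V4=0, i_L1 at 5,4
C2: Y=0.000 on G[1,4]
R9: Y=0.9524 on G[2,3]
C3: Y=0.000 on G[1,2]
L2: row V3−V1=0, i_L2 at 3,1
V1: row V1−V2=4.55, i_V1 at 1,2
solve → V1=130.5, V2=125.9, V3=130.5, V4=0.01021, V5=0.01021
aux → i_L1=0.1167, i_L2=-4.333, i_V1=-4.333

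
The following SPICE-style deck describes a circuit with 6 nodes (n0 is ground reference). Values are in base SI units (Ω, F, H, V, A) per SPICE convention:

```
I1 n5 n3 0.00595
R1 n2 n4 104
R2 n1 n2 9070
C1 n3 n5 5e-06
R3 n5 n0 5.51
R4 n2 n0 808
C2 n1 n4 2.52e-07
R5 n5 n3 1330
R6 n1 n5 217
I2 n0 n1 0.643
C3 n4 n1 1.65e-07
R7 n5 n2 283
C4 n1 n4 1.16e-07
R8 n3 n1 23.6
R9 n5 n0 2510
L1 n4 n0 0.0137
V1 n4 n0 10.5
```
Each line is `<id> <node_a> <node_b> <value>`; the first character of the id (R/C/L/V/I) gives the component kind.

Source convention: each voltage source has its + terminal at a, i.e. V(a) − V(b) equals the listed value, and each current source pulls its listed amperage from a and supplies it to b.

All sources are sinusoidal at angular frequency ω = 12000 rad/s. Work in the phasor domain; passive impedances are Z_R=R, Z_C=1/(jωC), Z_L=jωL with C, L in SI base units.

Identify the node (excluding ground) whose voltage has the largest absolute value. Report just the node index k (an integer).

MNA unknowns: 5 node voltages V₁..V_5 plus 1 source current (V1)
I1: z[5]−=0.00595, z[3]+=0.00595
R1: Y=0.009615+0.000j on G[2,4]
R2: Y=0.0001103+0.000j on G[1,2]
C1: Y=0.000+0.06000j on G[3,5]
R3: Y=0.1815+0.000j on G[5,0]
R4: Y=0.001238+0.000j on G[2,0]
C2: Y=0.000+0.003024j on G[1,4]
R5: Y=0.0007519+0.000j on G[5,3]
R6: Y=0.004608+0.000j on G[1,5]
I2: z[0]−=0.643, z[1]+=0.643
C3: Y=0.000+0.001980j on G[4,1]
R7: Y=0.003534+0.000j on G[5,2]
C4: Y=0.000+0.001392j on G[1,4]
R8: Y=0.04237+0.000j on G[3,1]
R9: Y=0.0003984+0.000j on G[5,0]
L1: Y=0.000-0.006083j on G[4,0]
V1: row V4−V0=10.5, i_V1 at 4,0
solve → V1=15.95-8.913j, V2=7.892-0.1129j, V3=3.522-9.062j, V4=10.50+0.000j, V5=3.306-0.1851j
aux → i_V1=0.03193+0.09767j

1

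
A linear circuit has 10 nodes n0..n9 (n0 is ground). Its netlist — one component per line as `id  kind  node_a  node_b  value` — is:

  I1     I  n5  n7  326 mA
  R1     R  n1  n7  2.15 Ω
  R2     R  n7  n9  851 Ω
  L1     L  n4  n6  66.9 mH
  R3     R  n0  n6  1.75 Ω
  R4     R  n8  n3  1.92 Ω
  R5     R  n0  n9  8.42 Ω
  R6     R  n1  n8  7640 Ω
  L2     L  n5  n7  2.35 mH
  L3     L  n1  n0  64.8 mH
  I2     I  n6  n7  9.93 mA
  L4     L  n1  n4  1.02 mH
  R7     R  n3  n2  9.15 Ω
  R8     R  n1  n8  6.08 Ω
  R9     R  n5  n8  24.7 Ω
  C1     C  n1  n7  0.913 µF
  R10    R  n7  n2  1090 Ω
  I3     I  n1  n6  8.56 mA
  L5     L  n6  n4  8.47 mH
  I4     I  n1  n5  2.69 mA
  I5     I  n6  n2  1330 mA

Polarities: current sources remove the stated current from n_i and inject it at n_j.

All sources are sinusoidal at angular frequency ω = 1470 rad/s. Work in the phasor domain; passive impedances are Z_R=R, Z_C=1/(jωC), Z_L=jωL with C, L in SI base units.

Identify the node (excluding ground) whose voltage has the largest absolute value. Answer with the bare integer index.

2

Apply KCL at each of the 9 non-ground nodes and solve the resulting linear system.
Node n1: branches {R1, R6, L3, L4, R8, C1, I3, I4} → V_1 = -0.05022+14.73j
Node n2: branches {R7, R10, I5} → V_2 = 20.97+14.67j
Node n3: branches {R4, R7} → V_3 = 8.970+14.67j
Node n4: branches {L1, L4, L5} → V_4 = -0.07668+12.97j
Node n5: branches {I1, L2, R9, I4} → V_5 = 0.5000+14.43j
Node n6: branches {L1, R3, I2, I3, L5, I5} → V_6 = -0.2717-0.03088j
Node n7: branches {I1, R1, R2, L2, I2, C1, R10} → V_7 = 0.5339+14.71j
Node n8: branches {R4, R6, R8, R9} → V_8 = 6.452+14.67j
Node n9: branches {R2, R5} → V_9 = 0.005231+0.1441j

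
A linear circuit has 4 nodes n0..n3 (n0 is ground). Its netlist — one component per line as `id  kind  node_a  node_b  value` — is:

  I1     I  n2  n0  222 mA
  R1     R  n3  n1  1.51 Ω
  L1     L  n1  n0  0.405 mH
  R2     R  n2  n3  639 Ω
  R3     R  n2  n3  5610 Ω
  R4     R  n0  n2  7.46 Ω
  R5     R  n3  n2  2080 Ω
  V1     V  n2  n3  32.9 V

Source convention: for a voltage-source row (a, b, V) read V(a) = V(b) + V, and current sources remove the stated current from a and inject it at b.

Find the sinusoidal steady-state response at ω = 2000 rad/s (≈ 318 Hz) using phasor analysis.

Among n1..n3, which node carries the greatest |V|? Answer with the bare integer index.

2

Element admittances at ω=2000 rad/s:
  I1: injects 0.222 A into n0 (from n2)
  Y(R1) = 0.6623+0.000j S between n3,n1
  Y(L1) = 0.000-1.235j S between n1,n0
  Y(R2) = 0.001565+0.000j S between n2,n3
  Y(R3) = 0.0001783+0.000j S between n2,n3
  Y(R4) = 0.1340+0.000j S between n0,n2
  Y(R5) = 0.0004808+0.000j S between n3,n2
  V1: constraint V(n2)−V(n3) = 32.9
Assemble and solve the 4×4 MNA system:
  V(n1)=-0.2795-3.095j  V(n2)=26.85-2.574j  V(n3)=-6.050-2.574j
  i(V1)=-3.894+0.3451j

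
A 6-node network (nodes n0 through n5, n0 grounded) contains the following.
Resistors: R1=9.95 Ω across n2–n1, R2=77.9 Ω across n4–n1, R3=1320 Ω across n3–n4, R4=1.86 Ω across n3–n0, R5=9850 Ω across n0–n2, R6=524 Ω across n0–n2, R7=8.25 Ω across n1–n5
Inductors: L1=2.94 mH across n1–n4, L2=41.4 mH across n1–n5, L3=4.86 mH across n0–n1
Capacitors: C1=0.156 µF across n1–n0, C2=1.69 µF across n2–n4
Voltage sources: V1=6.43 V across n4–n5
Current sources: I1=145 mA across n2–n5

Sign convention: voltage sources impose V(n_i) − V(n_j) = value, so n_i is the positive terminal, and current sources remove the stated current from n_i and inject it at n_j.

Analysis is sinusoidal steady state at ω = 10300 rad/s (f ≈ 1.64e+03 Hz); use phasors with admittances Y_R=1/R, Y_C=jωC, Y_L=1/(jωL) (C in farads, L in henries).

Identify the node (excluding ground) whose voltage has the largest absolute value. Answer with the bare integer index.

4

Apply KCL at each of the 5 non-ground nodes and solve the resulting linear system.
Node n1: branches {R1, L1, R2, L2, C1, R7, L3} → V_1 = 0.1487-0.1530j
Node n2: branches {R1, R5, R6, C2, I1} → V_2 = -1.143+1.190j
Node n3: branches {R3, R4} → V_3 = 0.009500+0.0006317j
Node n4: branches {L1, R2, R3, C2, V1} → V_4 = 6.751+0.4490j
Node n5: branches {L2, R7, V1, I1} → V_5 = 0.3215+0.4490j
Source currents: i(V1)=-0.1227+0.07256j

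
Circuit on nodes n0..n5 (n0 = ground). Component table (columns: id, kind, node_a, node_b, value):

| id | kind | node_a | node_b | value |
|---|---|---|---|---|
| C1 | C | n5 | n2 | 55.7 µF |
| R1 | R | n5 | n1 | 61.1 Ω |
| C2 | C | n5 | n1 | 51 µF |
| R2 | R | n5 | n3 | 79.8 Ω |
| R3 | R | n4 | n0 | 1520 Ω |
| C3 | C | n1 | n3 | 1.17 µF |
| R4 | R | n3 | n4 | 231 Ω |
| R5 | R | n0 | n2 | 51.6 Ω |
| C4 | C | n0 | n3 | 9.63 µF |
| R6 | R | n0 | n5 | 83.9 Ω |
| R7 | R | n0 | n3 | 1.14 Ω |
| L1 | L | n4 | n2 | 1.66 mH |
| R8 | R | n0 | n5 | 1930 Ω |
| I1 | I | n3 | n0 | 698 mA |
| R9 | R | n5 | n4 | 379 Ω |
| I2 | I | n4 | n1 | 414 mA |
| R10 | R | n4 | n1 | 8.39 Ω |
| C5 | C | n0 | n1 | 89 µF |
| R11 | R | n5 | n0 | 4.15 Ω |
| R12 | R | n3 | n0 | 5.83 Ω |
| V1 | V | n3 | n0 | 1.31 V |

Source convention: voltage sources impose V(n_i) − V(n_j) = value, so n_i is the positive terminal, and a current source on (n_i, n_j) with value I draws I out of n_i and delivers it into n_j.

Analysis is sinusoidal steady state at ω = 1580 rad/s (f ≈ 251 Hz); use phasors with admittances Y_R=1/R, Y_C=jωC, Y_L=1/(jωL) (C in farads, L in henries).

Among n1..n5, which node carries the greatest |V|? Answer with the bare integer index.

Apply KCL at each of the 5 non-ground nodes and solve the resulting linear system.
Node n1: branches {R1, C2, C3, I2, R10, C5} → V_1 = 0.6048-0.7723j
Node n2: branches {C1, R5, L1} → V_2 = -1.948+0.7523j
Node n3: branches {R2, C3, R4, C4, R7, I1, R12, V1} → V_3 = 1.310+0.000j
Node n4: branches {R3, R4, L1, R9, I2, R10} → V_4 = -1.573+0.3926j
Node n5: branches {C1, R1, C2, R2, R6, R8, R9, R11} → V_5 = -0.1593-0.3771j
Source currents: i(V1)=-2.101-0.02426j

2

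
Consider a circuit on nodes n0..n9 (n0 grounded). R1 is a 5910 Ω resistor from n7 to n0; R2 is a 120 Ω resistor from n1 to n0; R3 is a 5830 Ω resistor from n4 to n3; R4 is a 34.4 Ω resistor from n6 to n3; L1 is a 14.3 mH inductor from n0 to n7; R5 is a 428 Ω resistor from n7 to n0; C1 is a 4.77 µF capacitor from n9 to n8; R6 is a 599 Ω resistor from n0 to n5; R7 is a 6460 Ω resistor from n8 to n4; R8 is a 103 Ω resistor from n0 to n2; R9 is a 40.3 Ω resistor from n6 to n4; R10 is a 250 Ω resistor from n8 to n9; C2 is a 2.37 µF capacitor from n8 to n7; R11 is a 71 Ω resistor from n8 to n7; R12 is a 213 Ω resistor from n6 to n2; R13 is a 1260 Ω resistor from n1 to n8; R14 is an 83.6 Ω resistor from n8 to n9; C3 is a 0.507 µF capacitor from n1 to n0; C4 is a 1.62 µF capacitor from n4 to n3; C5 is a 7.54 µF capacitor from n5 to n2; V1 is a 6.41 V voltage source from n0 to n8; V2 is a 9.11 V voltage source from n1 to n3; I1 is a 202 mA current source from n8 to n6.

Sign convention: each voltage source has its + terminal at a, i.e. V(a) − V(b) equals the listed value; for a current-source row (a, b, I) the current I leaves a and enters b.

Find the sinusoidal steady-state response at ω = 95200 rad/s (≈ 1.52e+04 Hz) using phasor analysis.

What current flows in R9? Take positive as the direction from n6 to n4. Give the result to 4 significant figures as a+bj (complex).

0.09774+0.01491j A

MNA unknowns: 9 node voltages V₁..V_9 plus 2 source currents (V1, V2)
R1: Y=0.0001692+0.000j on G[7,0]
R2: Y=0.008333+0.000j on G[1,0]
R3: Y=0.0001715+0.000j on G[4,3]
R4: Y=0.02907+0.000j on G[6,3]
L1: Y=0.000-0.0007346j on G[0,7]
R5: Y=0.002336+0.000j on G[7,0]
C1: Y=0.000+0.4541j on G[9,8]
R6: Y=0.001669+0.000j on G[0,5]
R7: Y=0.0001548+0.000j on G[8,4]
R8: Y=0.009709+0.000j on G[0,2]
R9: Y=0.02481+0.000j on G[6,4]
R10: Y=0.004000+0.000j on G[8,9]
C2: Y=0.000+0.2256j on G[8,7]
R11: Y=0.01408+0.000j on G[8,7]
R12: Y=0.004695+0.000j on G[6,2]
R13: Y=0.0007937+0.000j on G[1,8]
R14: Y=0.01196+0.000j on G[8,9]
C3: Y=0.000+0.04827j on G[1,0]
C4: Y=0.000+0.1542j on G[4,3]
C5: Y=0.000+0.7178j on G[5,2]
V1: row V0−V8=6.41, i_V1 at 0,8
V2: row V1−V3=9.11, i_V2 at 1,3
I1: z[8]−=0.202, z[6]+=0.202
solve → V1=1.089-4.153j, V2=-1.163-1.223j, V3=-8.021-4.153j, V4=-7.919-4.788j, V5=-1.160-1.225j, V6=-3.980-4.187j, V7=-6.426-0.07257j, V8=-6.410+0.000j, V9=-6.410+0.000j
aux → i_V1=0.1801+0.008575j, i_V2=-0.2155-0.01466j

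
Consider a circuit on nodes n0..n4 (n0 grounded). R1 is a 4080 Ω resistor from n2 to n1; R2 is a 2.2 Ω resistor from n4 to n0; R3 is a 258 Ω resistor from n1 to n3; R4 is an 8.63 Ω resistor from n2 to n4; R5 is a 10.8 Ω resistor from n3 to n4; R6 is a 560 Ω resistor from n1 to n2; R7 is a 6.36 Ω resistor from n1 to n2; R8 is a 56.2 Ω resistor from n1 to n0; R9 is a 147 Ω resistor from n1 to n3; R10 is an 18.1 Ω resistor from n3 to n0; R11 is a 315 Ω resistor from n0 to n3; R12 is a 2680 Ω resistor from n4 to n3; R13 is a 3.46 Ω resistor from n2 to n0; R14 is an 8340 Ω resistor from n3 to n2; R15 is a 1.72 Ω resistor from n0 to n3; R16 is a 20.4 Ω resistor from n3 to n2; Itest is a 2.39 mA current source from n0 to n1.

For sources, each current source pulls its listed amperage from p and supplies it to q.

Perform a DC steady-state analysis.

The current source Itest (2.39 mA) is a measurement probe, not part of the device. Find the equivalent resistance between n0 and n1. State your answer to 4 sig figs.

MNA unknowns: 4 node voltages V₁..V_4
R1: Y=0.0002451 on G[2,1]
R2: Y=0.4545 on G[4,0]
R3: Y=0.003876 on G[1,3]
R4: Y=0.1159 on G[2,4]
R5: Y=0.09259 on G[3,4]
R6: Y=0.001786 on G[1,2]
R7: Y=0.1572 on G[1,2]
R8: Y=0.01779 on G[1,0]
R9: Y=0.006803 on G[1,3]
R10: Y=0.05525 on G[3,0]
R11: Y=0.003175 on G[0,3]
R12: Y=0.0003731 on G[4,3]
R13: Y=0.2890 on G[2,0]
R14: Y=0.0001199 on G[3,2]
R15: Y=0.5814 on G[0,3]
R16: Y=0.04902 on G[3,2]
Itest: z[0]−=0.00239, z[1]+=0.00239
solve → V1=0.01660, V2=0.004526, V3=0.0006070, V4=0.0008757

R_eq = 6.948 Ω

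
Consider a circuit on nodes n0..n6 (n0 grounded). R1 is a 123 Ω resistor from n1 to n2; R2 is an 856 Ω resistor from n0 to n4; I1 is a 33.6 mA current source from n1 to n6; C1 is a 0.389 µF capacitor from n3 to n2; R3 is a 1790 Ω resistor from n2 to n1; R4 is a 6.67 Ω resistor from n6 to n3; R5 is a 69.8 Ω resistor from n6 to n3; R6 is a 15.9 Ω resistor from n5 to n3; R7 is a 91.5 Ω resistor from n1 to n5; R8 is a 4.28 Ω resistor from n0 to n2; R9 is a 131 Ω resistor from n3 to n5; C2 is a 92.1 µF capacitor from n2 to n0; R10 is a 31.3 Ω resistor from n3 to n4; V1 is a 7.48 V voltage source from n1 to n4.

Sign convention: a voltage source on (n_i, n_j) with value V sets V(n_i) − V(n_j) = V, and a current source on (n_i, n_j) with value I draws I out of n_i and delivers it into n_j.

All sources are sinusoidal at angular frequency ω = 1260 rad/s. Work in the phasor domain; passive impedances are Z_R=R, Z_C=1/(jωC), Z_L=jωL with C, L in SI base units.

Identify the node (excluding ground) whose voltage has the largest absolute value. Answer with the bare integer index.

4

MNA unknowns: 6 node voltages V₁..V_6 plus 1 source current (V1)
R1: Y=0.008130+0.000j on G[1,2]
R2: Y=0.001168+0.000j on G[0,4]
I1: z[1]−=0.0336, z[6]+=0.0336
C1: Y=0.000+0.0004901j on G[3,2]
R3: Y=0.0005587+0.000j on G[2,1]
R4: Y=0.1499+0.000j on G[6,3]
R5: Y=0.01433+0.000j on G[6,3]
R6: Y=0.06289+0.000j on G[5,3]
R7: Y=0.01093+0.000j on G[1,5]
R8: Y=0.2336+0.000j on G[0,2]
R9: Y=0.007634+0.000j on G[3,5]
C2: Y=0.000+0.1160j on G[2,0]
R10: Y=0.03195+0.000j on G[3,4]
V1: row V1−V4=7.48, i_V1 at 1,4
solve → V1=0.9219+0.1897j, V2=0.02592-0.01382j, V3=-4.035+0.2378j, V4=-6.558+0.1897j, V5=-3.370+0.2313j, V6=-3.830+0.2378j
aux → i_V1=-0.08829-0.001314j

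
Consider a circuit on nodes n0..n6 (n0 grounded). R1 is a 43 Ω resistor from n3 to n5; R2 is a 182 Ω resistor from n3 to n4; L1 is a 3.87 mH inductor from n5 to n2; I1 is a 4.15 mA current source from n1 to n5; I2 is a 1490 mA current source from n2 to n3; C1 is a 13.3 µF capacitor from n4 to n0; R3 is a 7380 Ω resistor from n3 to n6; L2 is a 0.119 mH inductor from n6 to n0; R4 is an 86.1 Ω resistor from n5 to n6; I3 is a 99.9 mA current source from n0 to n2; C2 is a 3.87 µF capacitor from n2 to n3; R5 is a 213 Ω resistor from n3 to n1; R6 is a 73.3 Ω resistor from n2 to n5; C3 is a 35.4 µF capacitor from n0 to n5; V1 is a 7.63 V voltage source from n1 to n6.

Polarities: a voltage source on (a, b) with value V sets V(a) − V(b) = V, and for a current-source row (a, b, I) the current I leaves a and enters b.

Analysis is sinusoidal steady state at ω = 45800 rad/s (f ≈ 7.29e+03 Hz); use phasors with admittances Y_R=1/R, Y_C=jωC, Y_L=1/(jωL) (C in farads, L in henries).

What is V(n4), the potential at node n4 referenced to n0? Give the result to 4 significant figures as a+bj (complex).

-0.01979-0.02077j V

MNA unknowns: 6 node voltages V₁..V_6 plus 1 source current (V1)
R1: Y=0.02326+0.000j on G[3,5]
R2: Y=0.005495+0.000j on G[3,4]
L1: Y=0.000-0.005642j on G[5,2]
I1: z[1]−=0.00415, z[5]+=0.00415
I2: z[2]−=1.49, z[3]+=1.49
C1: Y=0.000+0.6091j on G[4,0]
R3: Y=0.0001355+0.000j on G[3,6]
L2: Y=0.000-0.1835j on G[6,0]
R4: Y=0.01161+0.000j on G[5,6]
I3: z[0]−=0.0999, z[2]+=0.0999
C2: Y=0.000+0.1772j on G[2,3]
R5: Y=0.004695+0.000j on G[3,1]
R6: Y=0.01364+0.000j on G[2,5]
C3: Y=0.000+1.621j on G[0,5]
V1: row V1−V6=7.63, i_V1 at 1,6
solve → V1=7.678-0.1613j, V2=1.878+5.963j, V3=2.283-2.215j, V4=-0.01979-0.02077j, V5=0.01292-0.07206j, V6=0.04842-0.1613j
aux → i_V1=-0.02948-0.009643j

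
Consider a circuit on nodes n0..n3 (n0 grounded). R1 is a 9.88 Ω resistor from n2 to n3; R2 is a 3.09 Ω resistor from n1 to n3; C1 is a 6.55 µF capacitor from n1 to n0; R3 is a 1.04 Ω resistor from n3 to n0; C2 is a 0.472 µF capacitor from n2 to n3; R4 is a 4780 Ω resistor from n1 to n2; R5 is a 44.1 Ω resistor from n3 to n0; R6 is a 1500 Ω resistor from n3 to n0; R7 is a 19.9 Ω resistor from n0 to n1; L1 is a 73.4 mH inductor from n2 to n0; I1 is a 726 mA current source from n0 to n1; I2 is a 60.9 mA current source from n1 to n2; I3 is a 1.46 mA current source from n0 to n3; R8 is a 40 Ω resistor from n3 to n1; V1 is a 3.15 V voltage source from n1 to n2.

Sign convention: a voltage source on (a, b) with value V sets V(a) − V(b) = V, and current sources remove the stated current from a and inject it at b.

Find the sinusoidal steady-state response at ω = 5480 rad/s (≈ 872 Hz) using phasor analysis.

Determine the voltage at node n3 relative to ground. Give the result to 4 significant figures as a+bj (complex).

0.5968-0.08321j V

Element admittances at ω=5480 rad/s:
  Y(R1) = 0.1012+0.000j S between n2,n3
  Y(R2) = 0.3236+0.000j S between n1,n3
  Y(C1) = 0.000+0.03589j S between n1,n0
  Y(R3) = 0.9615+0.000j S between n3,n0
  Y(C2) = 0.000+0.002587j S between n2,n3
  Y(R4) = 0.0002092+0.000j S between n1,n2
  Y(R5) = 0.02268+0.000j S between n3,n0
  Y(R6) = 0.0006667+0.000j S between n3,n0
  Y(R7) = 0.05025+0.000j S between n0,n1
  Y(L1) = 0.000-0.002486j S between n2,n0
  I1: injects 0.726 A into n1 (from n0)
  I2: injects 0.0609 A into n2 (from n1)
  I3: injects 0.00146 A into n3 (from n0)
  Y(R8) = 0.02500+0.000j S between n3,n1
  V1: constraint V(n1)−V(n2) = 3.15
Assemble and solve the 4×4 MNA system:
  V(n1)=2.608-0.2588j  V(n2)=-0.5421-0.2588j  V(n3)=0.5968-0.08321j
  i(V1)=-0.1770-0.01937j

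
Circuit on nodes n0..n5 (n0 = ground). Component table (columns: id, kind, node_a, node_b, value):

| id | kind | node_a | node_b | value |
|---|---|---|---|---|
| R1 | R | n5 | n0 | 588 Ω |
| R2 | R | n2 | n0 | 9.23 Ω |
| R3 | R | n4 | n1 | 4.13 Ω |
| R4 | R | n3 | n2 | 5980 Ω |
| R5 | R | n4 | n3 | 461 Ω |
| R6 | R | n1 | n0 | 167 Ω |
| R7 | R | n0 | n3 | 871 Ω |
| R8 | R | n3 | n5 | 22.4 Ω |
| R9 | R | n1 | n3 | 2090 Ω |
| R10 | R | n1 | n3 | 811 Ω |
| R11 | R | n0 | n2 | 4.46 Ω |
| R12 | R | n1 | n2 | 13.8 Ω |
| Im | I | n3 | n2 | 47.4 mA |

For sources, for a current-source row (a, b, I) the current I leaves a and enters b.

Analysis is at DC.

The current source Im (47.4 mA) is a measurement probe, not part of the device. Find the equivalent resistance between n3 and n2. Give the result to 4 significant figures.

Element admittances at DC:
  Y(R1) = 0.001701 S between n5,n0
  Y(R2) = 0.1083 S between n2,n0
  Y(R3) = 0.2421 S between n4,n1
  Y(R4) = 0.0001672 S between n3,n2
  Y(R5) = 0.002169 S between n4,n3
  Y(R6) = 0.005988 S between n1,n0
  Y(R7) = 0.001148 S between n0,n3
  Y(R8) = 0.04464 S between n3,n5
  Y(R9) = 0.0004785 S between n1,n3
  Y(R10) = 0.001233 S between n1,n3
  Y(R11) = 0.2242 S between n0,n2
  Y(R12) = 0.07246 S between n1,n2
  Im: injects 0.0474 A into n2 (from n3)
Assemble and solve the 5×5 MNA system:
  V(n1)=-0.2767  V(n2)=0.06456  V(n3)=-7.110  V(n4)=-0.3374  V(n5)=-6.849

R_eq = 151.4 Ω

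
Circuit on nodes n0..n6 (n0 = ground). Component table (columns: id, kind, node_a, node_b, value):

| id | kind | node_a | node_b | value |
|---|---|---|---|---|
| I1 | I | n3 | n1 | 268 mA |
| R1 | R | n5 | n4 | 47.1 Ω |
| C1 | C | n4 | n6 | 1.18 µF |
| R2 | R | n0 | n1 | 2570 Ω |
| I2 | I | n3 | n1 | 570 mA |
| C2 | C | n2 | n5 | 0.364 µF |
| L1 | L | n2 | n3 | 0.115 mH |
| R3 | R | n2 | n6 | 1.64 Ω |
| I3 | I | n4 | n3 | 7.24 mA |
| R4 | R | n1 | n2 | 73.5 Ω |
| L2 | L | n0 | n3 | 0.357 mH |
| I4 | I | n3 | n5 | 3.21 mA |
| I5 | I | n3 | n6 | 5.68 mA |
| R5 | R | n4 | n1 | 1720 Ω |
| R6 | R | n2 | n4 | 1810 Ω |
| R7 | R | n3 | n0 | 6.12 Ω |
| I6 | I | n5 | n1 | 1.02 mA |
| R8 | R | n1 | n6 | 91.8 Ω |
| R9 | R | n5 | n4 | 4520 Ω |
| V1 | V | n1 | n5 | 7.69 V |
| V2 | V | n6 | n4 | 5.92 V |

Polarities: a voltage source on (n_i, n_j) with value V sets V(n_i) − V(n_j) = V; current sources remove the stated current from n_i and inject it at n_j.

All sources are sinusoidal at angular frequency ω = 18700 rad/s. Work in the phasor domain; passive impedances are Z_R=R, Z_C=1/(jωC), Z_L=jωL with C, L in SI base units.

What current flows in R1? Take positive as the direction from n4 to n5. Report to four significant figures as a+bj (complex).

MNA unknowns: 6 node voltages V₁..V_6 plus 2 source currents (V1, V2)
I1: z[3]−=0.268, z[1]+=0.268
R1: Y=0.02123+0.000j on G[5,4]
C1: Y=0.000+0.02207j on G[4,6]
R2: Y=0.0003891+0.000j on G[0,1]
I2: z[3]−=0.57, z[1]+=0.57
C2: Y=0.000+0.006807j on G[2,5]
L1: Y=0.000-0.4650j on G[2,3]
R3: Y=0.6098+0.000j on G[2,6]
I3: z[4]−=0.00724, z[3]+=0.00724
R4: Y=0.01361+0.000j on G[1,2]
L2: Y=0.000-0.1498j on G[0,3]
I4: z[3]−=0.00321, z[5]+=0.00321
I5: z[3]−=0.00568, z[6]+=0.00568
R5: Y=0.0005814+0.000j on G[4,1]
R6: Y=0.0005525+0.000j on G[2,4]
R7: Y=0.1634+0.000j on G[3,0]
I6: z[5]−=0.00102, z[1]+=0.00102
R8: Y=0.01089+0.000j on G[1,6]
R9: Y=0.0002212+0.000j on G[5,4]
V1: row V1−V5=7.69, i_V1 at 1,5
V2: row V6−V4=5.92, i_V2 at 6,4
solve → V1=19.04+0.04066j, V2=-0.02455+1.767j, V3=-0.02459-0.02263j, V4=-5.020+1.679j, V5=11.35+0.04066j, V6=0.9002+1.679j
aux → i_V1=0.3607+0.04227j, i_V2=-0.3606-0.09459j

-0.3475+0.03478j A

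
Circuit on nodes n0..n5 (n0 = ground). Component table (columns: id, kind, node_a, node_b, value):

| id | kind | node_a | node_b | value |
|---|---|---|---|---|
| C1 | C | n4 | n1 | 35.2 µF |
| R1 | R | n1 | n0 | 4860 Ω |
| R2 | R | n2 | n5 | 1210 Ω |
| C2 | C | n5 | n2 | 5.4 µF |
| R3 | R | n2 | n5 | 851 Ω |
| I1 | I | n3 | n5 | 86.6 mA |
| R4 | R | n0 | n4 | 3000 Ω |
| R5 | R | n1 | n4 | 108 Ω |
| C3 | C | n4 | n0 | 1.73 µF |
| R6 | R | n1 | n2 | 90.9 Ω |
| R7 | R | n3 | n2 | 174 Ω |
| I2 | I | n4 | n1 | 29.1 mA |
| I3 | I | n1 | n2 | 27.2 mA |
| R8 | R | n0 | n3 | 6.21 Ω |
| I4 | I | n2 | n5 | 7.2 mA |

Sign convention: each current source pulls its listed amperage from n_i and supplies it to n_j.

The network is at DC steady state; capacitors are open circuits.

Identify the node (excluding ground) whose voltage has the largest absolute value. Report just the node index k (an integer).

Apply KCL at each of the 5 non-ground nodes and solve the resulting linear system.
Node n1: branches {C1, R1, R5, R6, I2, I3} → V_1 = 11.26
Node n2: branches {R2, C2, R3, R6, R7, I3, I4} → V_2 = 14.18
Node n3: branches {I1, R7, R8} → V_3 = -0.03061
Node n4: branches {C1, R4, R5, C3, I2} → V_4 = 7.835
Node n5: branches {R2, C2, R3, I1, I4} → V_5 = 61.04

5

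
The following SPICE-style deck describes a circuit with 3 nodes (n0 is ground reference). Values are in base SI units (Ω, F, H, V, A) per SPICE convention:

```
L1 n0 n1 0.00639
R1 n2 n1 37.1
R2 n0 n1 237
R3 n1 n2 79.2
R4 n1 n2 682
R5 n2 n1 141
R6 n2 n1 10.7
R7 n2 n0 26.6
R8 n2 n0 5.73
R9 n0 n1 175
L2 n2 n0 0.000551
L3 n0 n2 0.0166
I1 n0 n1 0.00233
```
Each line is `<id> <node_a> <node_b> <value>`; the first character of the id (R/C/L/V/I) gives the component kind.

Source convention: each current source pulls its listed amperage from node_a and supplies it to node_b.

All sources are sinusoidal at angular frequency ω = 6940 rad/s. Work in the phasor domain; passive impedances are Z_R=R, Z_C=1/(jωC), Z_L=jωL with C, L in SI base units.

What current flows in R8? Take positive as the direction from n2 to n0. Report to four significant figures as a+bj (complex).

Element admittances at ω=6940 rad/s:
  Y(L1) = 0.000-0.02255j S between n0,n1
  Y(R1) = 0.02695+0.000j S between n2,n1
  Y(R2) = 0.004219+0.000j S between n0,n1
  Y(R3) = 0.01263+0.000j S between n1,n2
  Y(R4) = 0.001466+0.000j S between n1,n2
  Y(R5) = 0.007092+0.000j S between n2,n1
  Y(R6) = 0.09346+0.000j S between n2,n1
  Y(R7) = 0.03759+0.000j S between n2,n0
  Y(R8) = 0.1745+0.000j S between n2,n0
  Y(R9) = 0.005714+0.000j S between n0,n1
  Y(L2) = 0.000-0.2615j S between n2,n0
  Y(L3) = 0.000-0.008680j S between n0,n2
  I1: injects 0.00233 A into n1 (from n0)
Assemble and solve the 2×2 MNA system:
  V(n1)=0.01698+0.007319j  V(n2)=0.002879+0.005129j

0.0005024+0.0008951j A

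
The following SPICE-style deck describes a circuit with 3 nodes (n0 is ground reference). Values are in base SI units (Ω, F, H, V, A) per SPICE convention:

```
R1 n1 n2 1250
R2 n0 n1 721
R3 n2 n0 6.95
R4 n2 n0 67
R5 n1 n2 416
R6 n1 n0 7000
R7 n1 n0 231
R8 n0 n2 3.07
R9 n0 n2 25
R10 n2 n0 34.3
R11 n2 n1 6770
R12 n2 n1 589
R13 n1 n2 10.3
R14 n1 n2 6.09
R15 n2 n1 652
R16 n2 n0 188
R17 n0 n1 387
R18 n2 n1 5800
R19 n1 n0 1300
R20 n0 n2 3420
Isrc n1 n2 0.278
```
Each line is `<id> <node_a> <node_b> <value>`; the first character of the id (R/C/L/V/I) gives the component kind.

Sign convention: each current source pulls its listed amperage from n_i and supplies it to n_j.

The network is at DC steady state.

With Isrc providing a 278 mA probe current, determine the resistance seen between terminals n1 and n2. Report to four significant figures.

Apply KCL at each of the 2 non-ground nodes and solve the resulting linear system.
Node n1: branches {R1, R2, R5, R6, R7, R11, R12, R13, R14, R15, R17, R18, R19, Isrc} → V_1 = -0.9870
Node n2: branches {R1, R3, R4, R5, R8, R9, R10, R11, R12, R13, R14, R15, R16, R18, R20, Isrc} → V_2 = 0.01626

R_eq = 3.609 Ω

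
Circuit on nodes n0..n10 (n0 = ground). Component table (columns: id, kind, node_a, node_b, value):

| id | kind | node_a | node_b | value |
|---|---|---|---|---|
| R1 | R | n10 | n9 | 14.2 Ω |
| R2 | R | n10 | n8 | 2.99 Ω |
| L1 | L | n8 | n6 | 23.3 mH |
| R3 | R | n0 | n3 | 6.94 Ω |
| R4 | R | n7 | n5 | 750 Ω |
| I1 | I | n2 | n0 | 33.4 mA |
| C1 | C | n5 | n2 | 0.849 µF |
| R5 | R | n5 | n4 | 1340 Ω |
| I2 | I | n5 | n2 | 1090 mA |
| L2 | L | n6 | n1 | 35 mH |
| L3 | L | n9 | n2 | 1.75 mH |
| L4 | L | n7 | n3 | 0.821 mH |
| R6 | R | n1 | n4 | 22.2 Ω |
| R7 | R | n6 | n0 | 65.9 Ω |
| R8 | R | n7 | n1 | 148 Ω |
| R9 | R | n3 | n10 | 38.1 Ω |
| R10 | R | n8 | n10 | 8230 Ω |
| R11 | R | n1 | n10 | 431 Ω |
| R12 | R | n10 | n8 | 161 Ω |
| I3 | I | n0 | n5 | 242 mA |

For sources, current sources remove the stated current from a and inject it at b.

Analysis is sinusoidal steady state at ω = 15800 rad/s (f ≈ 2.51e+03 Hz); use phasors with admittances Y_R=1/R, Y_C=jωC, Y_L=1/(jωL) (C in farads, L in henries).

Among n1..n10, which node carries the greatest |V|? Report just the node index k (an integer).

5

Apply KCL at each of the 10 non-ground nodes and solve the resulting linear system.
Node n1: branches {L2, R6, R8, R11} → V_1 = 1.253+4.457j
Node n2: branches {I1, C1, I2, L3} → V_2 = 14.89+0.4081j
Node n3: branches {R3, L4, R9} → V_3 = 1.403+0.1629j
Node n4: branches {R5, R6} → V_4 = 1.319+5.433j
Node n5: branches {R4, C1, R5, I2, I3} → V_5 = 5.253+64.37j
Node n6: branches {L1, L2, R7} → V_6 = 0.4228-1.547j
Node n7: branches {R4, L4, R8} → V_7 = -0.06199+0.3701j
Node n8: branches {R2, L1, R10, R12} → V_8 = 8.511-3.182j
Node n9: branches {R1, L3} → V_9 = 11.32-5.083j
Node n10: branches {R1, R2, R9, R10, R11, R12} → V_10 = 8.498-3.246j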